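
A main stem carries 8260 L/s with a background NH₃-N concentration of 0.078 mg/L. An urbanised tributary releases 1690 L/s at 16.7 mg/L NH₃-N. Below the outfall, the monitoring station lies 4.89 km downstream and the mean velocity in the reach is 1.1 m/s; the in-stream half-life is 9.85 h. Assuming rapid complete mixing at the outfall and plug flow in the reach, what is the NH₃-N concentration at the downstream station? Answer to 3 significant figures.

2.66 mg/L

Mass balance: C = (8260·0.07800 + 1690·16.70) / 9950 = 28870/9950 = 2.901 mg/L.
Travel time t = 4.89·1000 / 1.1 = 4445 s = 1.235 h.
Half-life 9.85 h → k = ln 2 / 9.85 = 0.07037 h⁻¹ = 1.689 d⁻¹.
Decay over the reach: 2.901·exp(−kt) = 2.901·0.9168 = 2.660 mg/L.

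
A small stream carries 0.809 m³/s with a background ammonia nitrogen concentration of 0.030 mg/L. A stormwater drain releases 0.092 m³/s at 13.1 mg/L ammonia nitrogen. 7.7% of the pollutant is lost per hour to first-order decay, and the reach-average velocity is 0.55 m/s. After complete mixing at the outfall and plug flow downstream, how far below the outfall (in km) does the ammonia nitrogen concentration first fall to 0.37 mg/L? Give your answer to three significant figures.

32.3 km

After mixing, C = (0.8090·0.03000 + 0.09200·13.10) / 0.9010 = 1.229/0.9010 = 1.365 mg/L.
7.7%/h lost → k = −ln(1 − 0.077) = 0.08013 h⁻¹.
Set 1.365·exp(−k·t) = 0.37 → t = ln(1.365/0.37)/k = 58640 s = 16.29 h.
Distance = v·t = 0.55·58640 = 32250 m = 32.25 km.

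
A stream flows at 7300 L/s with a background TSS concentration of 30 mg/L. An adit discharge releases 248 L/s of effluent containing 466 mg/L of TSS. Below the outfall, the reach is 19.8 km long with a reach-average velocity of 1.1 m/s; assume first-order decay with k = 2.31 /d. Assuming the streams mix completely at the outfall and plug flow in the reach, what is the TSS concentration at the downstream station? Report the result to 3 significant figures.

27.4 mg/L

Mass balance: C = (7300·30.00 + 248.0·466.0) / 7548 = 334600/7548 = 44.33 mg/L.
Travel time t = 19.8·1000 / 1.1 = 18000 s = 5.000 h.
Decay over the reach: 44.33·exp(−kt) = 44.33·0.6180 = 27.39 mg/L.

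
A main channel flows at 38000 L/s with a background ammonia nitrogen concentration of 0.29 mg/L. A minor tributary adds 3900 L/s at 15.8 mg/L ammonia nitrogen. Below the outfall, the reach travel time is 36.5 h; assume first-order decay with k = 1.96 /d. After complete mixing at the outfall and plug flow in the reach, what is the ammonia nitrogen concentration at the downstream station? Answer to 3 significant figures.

After mixing, C = (38000·0.2900 + 3900·15.80) / 41900 = 72640/41900 = 1.734 mg/L.
First-order decay: C = 1.734·exp(−k·t) = 1.734·0.05075 = 0.08798 mg/L.

0.0880 mg/L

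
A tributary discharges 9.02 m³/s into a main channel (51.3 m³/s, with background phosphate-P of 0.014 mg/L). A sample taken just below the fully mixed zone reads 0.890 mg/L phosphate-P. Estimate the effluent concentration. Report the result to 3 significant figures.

5.87 mg/L

Mass balance: 51.30·0.01400 + 9.020·Cₑ = 60.32·0.8900
→ Cₑ = (60.32·0.8900 − 51.30·0.01400) / 9.020 = 5.872 mg/L.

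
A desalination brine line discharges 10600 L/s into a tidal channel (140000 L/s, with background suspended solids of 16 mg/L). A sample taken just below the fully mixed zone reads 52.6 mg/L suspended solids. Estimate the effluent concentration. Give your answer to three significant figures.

536 mg/L

Mass balance: 140000·16.00 + 10600·Cₑ = 150600·52.60
→ Cₑ = (150600·52.60 − 140000·16.00) / 10600 = 536.0 mg/L.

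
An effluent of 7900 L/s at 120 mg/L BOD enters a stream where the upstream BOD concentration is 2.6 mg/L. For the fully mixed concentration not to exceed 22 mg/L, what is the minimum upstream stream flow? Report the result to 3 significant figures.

39900 L/s

Set C_mix = 22: (Q·2.600 + 7900·120.0) / (Q + 7900) = 22
→ Q = 7900·(120.0 − 22)/(22 − 2.600) = 39910 L/s.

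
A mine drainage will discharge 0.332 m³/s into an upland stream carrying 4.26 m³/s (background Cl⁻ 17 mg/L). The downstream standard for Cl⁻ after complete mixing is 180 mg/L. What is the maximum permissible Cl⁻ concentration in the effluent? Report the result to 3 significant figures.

2270 mg/L

At the limit, (Qr·Cr + Qe·Cₑ)/(Qr + Qe) = 180:
Cₑ = (4.592·180 − 4.260·17.00) / 0.3320 = 2272 mg/L.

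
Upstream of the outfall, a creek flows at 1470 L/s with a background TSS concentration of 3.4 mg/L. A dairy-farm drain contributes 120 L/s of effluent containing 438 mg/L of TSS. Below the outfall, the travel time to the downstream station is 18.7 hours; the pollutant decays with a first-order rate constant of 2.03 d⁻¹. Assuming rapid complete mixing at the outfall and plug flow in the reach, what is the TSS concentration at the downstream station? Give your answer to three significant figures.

Mass balance: C = (1470·3.400 + 120.0·438.0) / 1590 = 57560/1590 = 36.20 mg/L.
Decay over the reach: 36.20·exp(−kt) = 36.20·0.2056 = 7.444 mg/L.

7.44 mg/L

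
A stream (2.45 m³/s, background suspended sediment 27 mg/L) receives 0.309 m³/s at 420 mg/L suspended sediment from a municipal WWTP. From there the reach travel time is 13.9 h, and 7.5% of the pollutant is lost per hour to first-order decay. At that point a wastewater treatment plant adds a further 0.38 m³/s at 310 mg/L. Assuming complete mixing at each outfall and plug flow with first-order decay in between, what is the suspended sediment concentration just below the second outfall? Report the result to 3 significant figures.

Mass balance: C = (2.450·27.00 + 0.3090·420.0) / 2.759 = 195.9/2.759 = 71.01 mg/L; combined flow 2.759 m³/s.
7.5%/h lost → k = −ln(1 − 0.075) = 0.07796 h⁻¹.
After decay, C = 71.01 × e^(−kt) = 71.01 × 0.3384 = 24.03 mg/L.
Second outfall: C = (2.759·24.03 + 0.3800·310.0)/3.139 = 58.65 mg/L.

58.6 mg/L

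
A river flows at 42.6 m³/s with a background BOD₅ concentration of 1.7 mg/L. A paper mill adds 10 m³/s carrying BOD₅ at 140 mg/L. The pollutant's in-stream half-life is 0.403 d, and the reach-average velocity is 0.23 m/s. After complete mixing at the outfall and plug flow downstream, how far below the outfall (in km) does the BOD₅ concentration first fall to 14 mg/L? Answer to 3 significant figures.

8.01 km

Flow-weighted average: C = (42.60·1.700 + 10.00·140.0) / 52.60 = 1472/52.60 = 27.99 mg/L.
Half-life 0.403 d → k = ln 2 / 0.403 = 1.720 d⁻¹.
Set 27.99·exp(−k·t) = 14 → t = ln(27.99/14)/k = 34810 s = 9.668 h.
Distance = v·t = 0.23·34810 = 8005 m = 8.005 km.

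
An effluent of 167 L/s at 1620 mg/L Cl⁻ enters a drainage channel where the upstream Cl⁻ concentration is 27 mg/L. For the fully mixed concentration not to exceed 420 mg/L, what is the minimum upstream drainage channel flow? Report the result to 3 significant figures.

510 L/s

Set C_mix = 420: (Q·27.00 + 167.0·1620) / (Q + 167.0) = 420
→ Q = 167.0·(1620 − 420)/(420 − 27.00) = 509.9 L/s.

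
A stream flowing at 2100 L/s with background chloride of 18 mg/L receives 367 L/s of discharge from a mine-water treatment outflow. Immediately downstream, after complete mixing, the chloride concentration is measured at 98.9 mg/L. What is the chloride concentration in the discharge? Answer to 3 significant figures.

Mass balance: 2100·18.00 + 367.0·Cₑ = 2467·98.90
→ Cₑ = (2467·98.90 − 2100·18.00) / 367.0 = 561.8 mg/L.

562 mg/L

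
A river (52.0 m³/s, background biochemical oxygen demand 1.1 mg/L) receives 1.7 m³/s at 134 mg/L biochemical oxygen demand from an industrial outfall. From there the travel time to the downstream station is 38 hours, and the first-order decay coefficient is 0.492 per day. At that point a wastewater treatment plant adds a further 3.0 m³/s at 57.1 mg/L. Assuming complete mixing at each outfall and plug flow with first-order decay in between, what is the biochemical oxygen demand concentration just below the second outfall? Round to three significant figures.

Conservation of mass: C = (52.00·1.100 + 1.700·134.0) / 53.70 = 285.0/53.70 = 5.307 mg/L; combined flow 53.70 m³/s.
Applying C = C₀e^(−kt): 5.307 × 0.4589 = 2.435 mg/L.
At the second outfall, C = (53.70·2.435 + 3.000·57.10) / (53.70 + 3.000) = 5.328 mg/L.

5.33 mg/L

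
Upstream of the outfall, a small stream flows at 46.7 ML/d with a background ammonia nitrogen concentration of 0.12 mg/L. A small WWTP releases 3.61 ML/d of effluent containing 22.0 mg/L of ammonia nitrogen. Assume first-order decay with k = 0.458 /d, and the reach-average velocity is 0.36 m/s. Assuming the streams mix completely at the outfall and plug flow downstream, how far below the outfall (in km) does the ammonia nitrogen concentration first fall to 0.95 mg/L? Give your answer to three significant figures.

Mass balance: C = (46.70·0.1200 + 3.610·22.00) / 50.31 = 85.02/50.31 = 1.690 mg/L.
Set 1.690·exp(−k·t) = 0.95 → t = ln(1.690/0.95)/k = 108700 s = 30.18 h.
Distance = v·t = 0.36·108700 = 39120 m = 39.12 km.

39.1 km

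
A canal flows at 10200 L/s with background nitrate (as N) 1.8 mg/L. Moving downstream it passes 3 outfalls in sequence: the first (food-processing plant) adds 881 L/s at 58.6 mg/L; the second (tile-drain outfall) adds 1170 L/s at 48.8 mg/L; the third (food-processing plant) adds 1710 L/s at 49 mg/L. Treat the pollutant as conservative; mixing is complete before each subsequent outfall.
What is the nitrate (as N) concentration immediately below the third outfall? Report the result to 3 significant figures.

Outfall 1: combined Q = 11080 L/s; C = (10200·1.800 + 881.0·58.60)/11080 = 6.316 mg/L.
Outfall 2: combined Q = 12250 L/s; C = (11080·6.316 + 1170·48.80)/12250 = 10.37 mg/L.
Outfall 3: combined Q = 13960 L/s; C = (12250·10.37 + 1710·49.00)/13960 = 15.10 mg/L.

15.1 mg/L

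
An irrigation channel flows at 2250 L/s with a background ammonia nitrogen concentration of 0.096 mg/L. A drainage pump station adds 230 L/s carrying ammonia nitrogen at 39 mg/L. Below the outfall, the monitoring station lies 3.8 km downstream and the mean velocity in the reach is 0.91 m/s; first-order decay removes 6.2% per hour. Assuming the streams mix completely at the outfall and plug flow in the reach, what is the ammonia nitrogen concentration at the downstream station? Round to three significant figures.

3.44 mg/L

Conservation of mass: C = (2250·0.09600 + 230.0·39.00) / 2480 = 9186/2480 = 3.704 mg/L.
Travel time t = 3.8·1000 / 0.91 = 4176 s = 1.160 h.
6.2%/h lost → k = −ln(1 − 0.062) = 0.06401 h⁻¹.
First-order decay: C = 3.704·exp(−k·t) = 3.704·0.9284 = 3.439 mg/L.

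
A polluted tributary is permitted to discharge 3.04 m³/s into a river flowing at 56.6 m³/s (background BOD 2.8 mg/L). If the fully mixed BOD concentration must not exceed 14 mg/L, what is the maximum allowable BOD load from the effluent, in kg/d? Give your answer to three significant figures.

58400 kg/d

Mass balance at the limit: 56.60·2.800 + 3.040·Cₑ = 59.64·14 → Cₑ = 222.5 mg/L.
Load = 3.040 m³/s × 222.5 g/m³ × 86 400 s/d = 58450 kg/d.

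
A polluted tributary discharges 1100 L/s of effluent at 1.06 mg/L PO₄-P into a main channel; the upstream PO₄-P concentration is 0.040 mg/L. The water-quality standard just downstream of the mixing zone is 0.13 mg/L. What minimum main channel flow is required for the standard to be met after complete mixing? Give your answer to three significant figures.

Set C_mix = 0.13: (Q·0.04000 + 1100·1.060) / (Q + 1100) = 0.13
→ Q = 1100·(1.060 − 0.13)/(0.13 − 0.04000) = 11370 L/s.

11400 L/s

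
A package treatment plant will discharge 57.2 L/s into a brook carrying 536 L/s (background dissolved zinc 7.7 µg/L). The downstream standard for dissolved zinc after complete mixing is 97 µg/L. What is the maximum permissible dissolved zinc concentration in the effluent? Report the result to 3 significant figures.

934 µg/L

At the limit, (Qr·Cr + Qe·Cₑ)/(Qr + Qe) = 97:
Cₑ = (593.2·97 − 536.0·7.700) / 57.20 = 933.8 µg/L.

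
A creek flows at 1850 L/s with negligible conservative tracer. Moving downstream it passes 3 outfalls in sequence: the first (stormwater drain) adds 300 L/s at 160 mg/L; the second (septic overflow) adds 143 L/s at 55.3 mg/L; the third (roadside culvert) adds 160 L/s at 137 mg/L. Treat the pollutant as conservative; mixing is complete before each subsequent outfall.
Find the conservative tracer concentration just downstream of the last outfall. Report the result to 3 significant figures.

31.7 mg/L

Outfall 1: combined Q = 2150 L/s; C = (1850·0 + 300.0·160.0)/2150 = 22.33 mg/L.
Outfall 2: combined Q = 2293 L/s; C = (2150·22.33 + 143.0·55.30)/2293 = 24.38 mg/L.
Outfall 3: combined Q = 2453 L/s; C = (2293·24.38 + 160.0·137.0)/2453 = 31.73 mg/L.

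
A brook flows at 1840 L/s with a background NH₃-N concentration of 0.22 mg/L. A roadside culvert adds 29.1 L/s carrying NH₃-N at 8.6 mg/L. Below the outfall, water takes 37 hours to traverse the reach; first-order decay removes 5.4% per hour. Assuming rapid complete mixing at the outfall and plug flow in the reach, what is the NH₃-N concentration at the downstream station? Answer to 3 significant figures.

After mixing, C = (1840·0.2200 + 29.10·8.600) / 1869 = 655.1/1869 = 0.3505 mg/L.
5.4%/h lost → k = −ln(1 − 0.054) = 0.05551 h⁻¹.
First-order decay: C = 0.3505·exp(−k·t) = 0.3505·0.1282 = 0.04494 mg/L.

0.0449 mg/L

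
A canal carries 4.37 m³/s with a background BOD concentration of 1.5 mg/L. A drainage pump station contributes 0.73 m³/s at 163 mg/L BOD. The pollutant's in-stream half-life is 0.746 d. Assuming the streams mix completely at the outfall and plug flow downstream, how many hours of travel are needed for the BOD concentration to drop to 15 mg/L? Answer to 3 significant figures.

Conservation of mass: C = (4.370·1.500 + 0.7300·163.0) / 5.100 = 125.5/5.100 = 24.62 mg/L.
Half-life 0.746 d → k = ln 2 / 0.746 = 0.9292 d⁻¹.
24.62·exp(−k·t) = 15 → t = ln(24.62/15)/k = 46060 s = 12.80 h.

12.8 h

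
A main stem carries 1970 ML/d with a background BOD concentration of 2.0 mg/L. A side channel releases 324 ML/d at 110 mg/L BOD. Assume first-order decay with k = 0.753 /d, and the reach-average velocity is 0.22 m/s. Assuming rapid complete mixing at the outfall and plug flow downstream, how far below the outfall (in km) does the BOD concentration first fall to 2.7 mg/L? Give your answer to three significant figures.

Conservation of mass: C = (1970·2.000 + 324.0·110.0) / 2294 = 39580/2294 = 17.25 mg/L.
Set 17.25·exp(−k·t) = 2.7 → t = ln(17.25/2.7)/k = 212800 s = 59.12 h.
Distance = v·t = 0.22·212800 = 46820 m = 46.82 km.

46.8 km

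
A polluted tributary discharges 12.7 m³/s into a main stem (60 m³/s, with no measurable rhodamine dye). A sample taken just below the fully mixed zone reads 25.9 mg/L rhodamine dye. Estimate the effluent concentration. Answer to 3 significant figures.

Mass balance: 60.00·0 + 12.70·Cₑ = 72.70·25.90
→ Cₑ = (72.70·25.90 − 60.00·0) / 12.70 = 148.3 mg/L.

148 mg/L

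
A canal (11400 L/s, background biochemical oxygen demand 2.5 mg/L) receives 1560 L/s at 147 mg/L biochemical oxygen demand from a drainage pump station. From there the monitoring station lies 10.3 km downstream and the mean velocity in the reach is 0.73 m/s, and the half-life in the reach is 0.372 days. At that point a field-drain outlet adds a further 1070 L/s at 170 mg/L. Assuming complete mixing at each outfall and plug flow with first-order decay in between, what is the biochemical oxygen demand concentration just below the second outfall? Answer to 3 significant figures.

Flow-weighted average: C = (11400·2.500 + 1560·147.0) / 12960 = 257800/12960 = 19.89 mg/L; combined flow 12960 L/s.
Travel time t = 10.3·1000 / 0.73 = 14110 s = 3.919 h.
Half-life 0.372 d → k = ln 2 / 0.372 = 1.863 d⁻¹.
Decay over the reach: 19.89·exp(−kt) = 19.89·0.7376 = 14.67 mg/L.
At the second outfall, C = (12960·14.67 + 1070·170.0) / (12960 + 1070) = 26.52 mg/L.

26.5 mg/L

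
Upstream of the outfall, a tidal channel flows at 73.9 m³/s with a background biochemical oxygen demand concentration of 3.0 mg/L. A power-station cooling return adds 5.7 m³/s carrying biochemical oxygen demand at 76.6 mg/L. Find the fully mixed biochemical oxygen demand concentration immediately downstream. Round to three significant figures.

Mass balance: C = (73.90·3.000 + 5.700·76.60) / 79.60 = 658.3/79.60 = 8.270 mg/L.

8.27 mg/L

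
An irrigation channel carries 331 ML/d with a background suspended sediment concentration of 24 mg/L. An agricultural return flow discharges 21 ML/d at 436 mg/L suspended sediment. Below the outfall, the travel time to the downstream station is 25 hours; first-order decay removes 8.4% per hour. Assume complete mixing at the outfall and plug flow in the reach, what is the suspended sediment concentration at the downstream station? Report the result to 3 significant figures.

5.42 mg/L

Mixed concentration C = ΣQC/ΣQ = (331.0·24.00 + 21.00·436.0) / 352.0 = 17100/352.0 = 48.58 mg/L.
8.4%/h lost → k = −ln(1 − 0.084) = 0.08774 h⁻¹.
First-order decay: C = 48.58·exp(−k·t) = 48.58·0.1115 = 5.418 mg/L.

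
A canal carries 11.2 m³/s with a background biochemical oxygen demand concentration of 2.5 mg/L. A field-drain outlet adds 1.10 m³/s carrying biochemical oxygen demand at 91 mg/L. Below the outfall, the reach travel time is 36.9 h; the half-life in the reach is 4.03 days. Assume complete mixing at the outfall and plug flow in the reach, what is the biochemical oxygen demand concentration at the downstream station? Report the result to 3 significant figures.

After mixing, C = (11.20·2.500 + 1.100·91.00) / 12.30 = 128.1/12.30 = 10.41 mg/L.
Half-life 4.03 d → k = ln 2 / 4.03 = 0.1720 d⁻¹.
Applying C = C₀e^(−kt): 10.41 × 0.7676 = 7.995 mg/L.

7.99 mg/L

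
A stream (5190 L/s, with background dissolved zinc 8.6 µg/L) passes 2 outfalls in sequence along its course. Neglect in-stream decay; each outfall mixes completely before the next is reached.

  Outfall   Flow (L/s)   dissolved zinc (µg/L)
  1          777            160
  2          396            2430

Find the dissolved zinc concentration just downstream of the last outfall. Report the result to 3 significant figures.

178 µg/L

Outfall 1: combined Q = 5967 L/s; C = (5190·8.600 + 777.0·160.0)/5967 = 28.31 µg/L.
Outfall 2: combined Q = 6363 L/s; C = (5967·28.31 + 396.0·2430)/6363 = 177.8 µg/L.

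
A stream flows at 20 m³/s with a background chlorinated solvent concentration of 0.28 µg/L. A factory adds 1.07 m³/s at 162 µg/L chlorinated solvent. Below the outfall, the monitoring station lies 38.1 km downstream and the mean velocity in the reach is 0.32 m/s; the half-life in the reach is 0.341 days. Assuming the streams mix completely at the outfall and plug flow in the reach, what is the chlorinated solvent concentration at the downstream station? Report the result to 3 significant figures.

Conservation of mass: C = (20.00·0.2800 + 1.070·162.0) / 21.07 = 178.9/21.07 = 8.493 µg/L.
Travel time t = 38.1·1000 / 0.32 = 119100 s = 33.07 h.
Half-life 0.341 d → k = ln 2 / 0.341 = 2.033 d⁻¹.
Applying C = C₀e^(−kt): 8.493 × 0.06074 = 0.5159 µg/L.

0.516 µg/L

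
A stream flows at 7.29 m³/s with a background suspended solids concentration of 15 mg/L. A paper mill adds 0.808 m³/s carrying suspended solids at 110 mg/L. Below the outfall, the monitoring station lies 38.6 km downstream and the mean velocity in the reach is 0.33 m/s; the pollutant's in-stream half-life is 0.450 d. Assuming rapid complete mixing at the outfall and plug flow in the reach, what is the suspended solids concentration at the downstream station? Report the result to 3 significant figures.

3.04 mg/L

Mixed concentration C = ΣQC/ΣQ = (7.290·15.00 + 0.8080·110.0) / 8.098 = 198.2/8.098 = 24.48 mg/L.
Travel time t = 38.6·1000 / 0.33 = 117000 s = 32.49 h.
Half-life 0.450 d → k = ln 2 / 0.450 = 1.540 d⁻¹.
First-order decay: C = 24.48·exp(−k·t) = 24.48·0.1243 = 3.042 mg/L.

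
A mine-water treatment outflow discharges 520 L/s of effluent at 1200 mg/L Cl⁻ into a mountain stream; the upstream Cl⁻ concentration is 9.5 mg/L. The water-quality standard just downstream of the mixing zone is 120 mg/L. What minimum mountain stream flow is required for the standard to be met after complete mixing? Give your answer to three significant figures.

5080 L/s

Set C_mix = 120: (Q·9.500 + 520.0·1200) / (Q + 520.0) = 120
→ Q = 520.0·(1200 − 120)/(120 − 9.500) = 5082 L/s.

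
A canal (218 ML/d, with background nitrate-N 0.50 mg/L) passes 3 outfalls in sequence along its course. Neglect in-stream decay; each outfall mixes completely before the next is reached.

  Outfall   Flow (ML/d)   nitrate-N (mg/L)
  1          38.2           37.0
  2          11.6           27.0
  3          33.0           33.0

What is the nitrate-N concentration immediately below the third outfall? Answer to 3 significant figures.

Below outfall 1: Q → 256.2 ML/d, C = (218.0·0.5000 + 38.20·37.00)/256.2 = 5.942 mg/L.
Below outfall 2: Q → 267.8 ML/d, C = (256.2·5.942 + 11.60·27.00)/267.8 = 6.854 mg/L.
Below outfall 3: Q → 300.8 ML/d, C = (267.8·6.854 + 33.00·33.00)/300.8 = 9.723 mg/L.

9.72 mg/L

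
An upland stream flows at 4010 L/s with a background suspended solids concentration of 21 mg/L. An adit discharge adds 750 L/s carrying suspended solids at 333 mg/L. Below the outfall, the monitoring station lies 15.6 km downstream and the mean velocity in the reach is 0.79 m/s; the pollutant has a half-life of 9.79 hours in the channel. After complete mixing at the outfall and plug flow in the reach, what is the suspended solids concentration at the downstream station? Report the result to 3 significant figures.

47.6 mg/L

Flow-weighted average: C = (4010·21.00 + 750.0·333.0) / 4760 = 334000/4760 = 70.16 mg/L.
Travel time t = 15.6·1000 / 0.79 = 19750 s = 5.485 h.
Half-life 9.79 h → k = ln 2 / 9.79 = 0.07080 h⁻¹ = 1.699 d⁻¹.
After decay, C = 70.16 × e^(−kt) = 70.16 × 0.6782 = 47.58 mg/L.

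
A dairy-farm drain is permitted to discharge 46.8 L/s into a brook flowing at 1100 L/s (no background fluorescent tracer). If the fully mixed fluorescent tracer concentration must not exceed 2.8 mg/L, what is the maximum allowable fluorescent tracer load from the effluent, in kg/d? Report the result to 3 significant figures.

Mass balance at the limit: 1100·0 + 46.80·Cₑ = 1147·2.8 → Cₑ = 68.61 mg/L.
46.80 L/s = 0.04680 m³/s. Load = 0.04680 m³/s × 68.61 g/m³ × 86 400 s/d = 277.4 kg/d.

277 kg/d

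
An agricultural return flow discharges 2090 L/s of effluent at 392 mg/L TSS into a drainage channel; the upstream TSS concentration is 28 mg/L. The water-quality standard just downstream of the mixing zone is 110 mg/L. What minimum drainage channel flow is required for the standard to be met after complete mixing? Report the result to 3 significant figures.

7190 L/s

Set C_mix = 110: (Q·28.00 + 2090·392.0) / (Q + 2090) = 110
→ Q = 2090·(392.0 − 110)/(110 − 28.00) = 7188 L/s.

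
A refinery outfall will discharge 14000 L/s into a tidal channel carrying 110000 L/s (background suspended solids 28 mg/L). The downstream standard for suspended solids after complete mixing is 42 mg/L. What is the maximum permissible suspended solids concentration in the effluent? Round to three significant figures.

152 mg/L

At the limit, (Qr·Cr + Qe·Cₑ)/(Qr + Qe) = 42:
Cₑ = (124000·42 − 110000·28.00) / 14000 = 152.0 mg/L.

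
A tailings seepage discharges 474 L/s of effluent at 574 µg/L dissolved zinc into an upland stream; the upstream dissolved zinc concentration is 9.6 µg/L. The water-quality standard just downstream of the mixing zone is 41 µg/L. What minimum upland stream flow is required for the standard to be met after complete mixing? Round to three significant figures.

Set C_mix = 41: (Q·9.600 + 474.0·574.0) / (Q + 474.0) = 41
→ Q = 474.0·(574.0 − 41)/(41 − 9.600) = 8046 L/s.

8050 L/s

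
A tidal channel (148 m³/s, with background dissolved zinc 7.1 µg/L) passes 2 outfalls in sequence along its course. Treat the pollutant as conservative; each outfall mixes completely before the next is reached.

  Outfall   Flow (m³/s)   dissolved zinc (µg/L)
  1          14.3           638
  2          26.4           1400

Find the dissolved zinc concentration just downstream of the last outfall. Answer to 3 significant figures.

250 µg/L

Outfall 1: combined Q = 162.3 m³/s; C = (148.0·7.100 + 14.30·638.0)/162.3 = 62.69 µg/L.
Outfall 2: combined Q = 188.7 m³/s; C = (162.3·62.69 + 26.40·1400)/188.7 = 249.8 µg/L.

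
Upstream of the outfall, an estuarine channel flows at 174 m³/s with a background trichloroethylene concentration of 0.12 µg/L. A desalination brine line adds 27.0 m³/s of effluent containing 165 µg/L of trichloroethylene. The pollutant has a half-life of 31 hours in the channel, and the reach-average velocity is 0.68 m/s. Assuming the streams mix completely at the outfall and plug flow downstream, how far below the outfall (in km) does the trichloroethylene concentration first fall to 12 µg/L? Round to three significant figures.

Flow-weighted average: C = (174.0·0.1200 + 27.00·165.0) / 201.0 = 4476/201.0 = 22.27 µg/L.
Half-life 31 h → k = ln 2 / 31 = 0.02236 h⁻¹ = 0.5366 d⁻¹.
Set 22.27·exp(−k·t) = 12 → t = ln(22.27/12)/k = 99540 s = 27.65 h.
Distance = v·t = 0.68·99540 = 67690 m = 67.69 km.

67.7 km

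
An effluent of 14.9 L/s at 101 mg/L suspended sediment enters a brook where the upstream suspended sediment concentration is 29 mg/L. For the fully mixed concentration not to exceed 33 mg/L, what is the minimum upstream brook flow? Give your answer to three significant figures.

253 L/s

Set C_mix = 33: (Q·29.00 + 14.90·101.0) / (Q + 14.90) = 33
→ Q = 14.90·(101.0 − 33)/(33 − 29.00) = 253.3 L/s.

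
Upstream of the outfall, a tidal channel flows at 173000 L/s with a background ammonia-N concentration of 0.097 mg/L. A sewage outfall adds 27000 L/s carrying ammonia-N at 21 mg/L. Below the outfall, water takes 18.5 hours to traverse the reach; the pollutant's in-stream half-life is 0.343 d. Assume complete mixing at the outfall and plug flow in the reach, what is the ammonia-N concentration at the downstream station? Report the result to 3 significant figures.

Mass balance: C = (173000·0.09700 + 27000·21.00) / 200000 = 583800/200000 = 2.919 mg/L.
Half-life 0.343 d → k = ln 2 / 0.343 = 2.021 d⁻¹.
First-order decay: C = 2.919·exp(−k·t) = 2.919·0.2106 = 0.6148 mg/L.

0.615 mg/L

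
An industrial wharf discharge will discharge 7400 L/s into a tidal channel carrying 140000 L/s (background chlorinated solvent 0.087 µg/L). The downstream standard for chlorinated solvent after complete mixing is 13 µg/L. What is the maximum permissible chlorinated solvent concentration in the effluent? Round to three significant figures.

At the limit, (Qr·Cr + Qe·Cₑ)/(Qr + Qe) = 13:
Cₑ = (147400·13 − 140000·0.08700) / 7400 = 257.3 µg/L.

257 µg/L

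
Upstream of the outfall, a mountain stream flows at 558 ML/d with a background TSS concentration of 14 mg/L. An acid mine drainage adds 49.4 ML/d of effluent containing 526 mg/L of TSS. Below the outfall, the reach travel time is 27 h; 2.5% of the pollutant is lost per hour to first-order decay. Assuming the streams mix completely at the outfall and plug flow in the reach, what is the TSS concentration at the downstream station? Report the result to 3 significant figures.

28.1 mg/L

Mass balance: C = (558.0·14.00 + 49.40·526.0) / 607.4 = 33800/607.4 = 55.64 mg/L.
2.5%/h lost → k = −ln(1 − 0.025) = 0.02532 h⁻¹.
Applying C = C₀e^(−kt): 55.64 × 0.5048 = 28.09 mg/L.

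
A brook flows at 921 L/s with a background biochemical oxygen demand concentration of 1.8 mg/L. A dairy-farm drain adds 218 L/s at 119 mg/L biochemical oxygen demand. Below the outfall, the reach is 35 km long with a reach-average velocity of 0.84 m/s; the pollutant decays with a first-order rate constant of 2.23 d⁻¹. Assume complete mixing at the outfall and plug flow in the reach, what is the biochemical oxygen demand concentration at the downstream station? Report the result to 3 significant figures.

8.27 mg/L

After mixing, C = (921.0·1.800 + 218.0·119.0) / 1139 = 27600/1139 = 24.23 mg/L.
Travel time t = 35·1000 / 0.84 = 41670 s = 11.57 h.
Decay over the reach: 24.23·exp(−kt) = 24.23·0.3412 = 8.267 mg/L.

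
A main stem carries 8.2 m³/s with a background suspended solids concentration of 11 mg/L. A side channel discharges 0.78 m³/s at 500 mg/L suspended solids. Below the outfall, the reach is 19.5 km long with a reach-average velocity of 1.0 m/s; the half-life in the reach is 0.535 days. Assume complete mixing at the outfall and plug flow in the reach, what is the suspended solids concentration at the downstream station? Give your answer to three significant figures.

Conservation of mass: C = (8.200·11.00 + 0.7800·500.0) / 8.980 = 480.2/8.980 = 53.47 mg/L.
Travel time t = 19.5·1000 / 1.0 = 19500 s = 5.417 h.
Half-life 0.535 d → k = ln 2 / 0.535 = 1.296 d⁻¹.
First-order decay: C = 53.47·exp(−k·t) = 53.47·0.7465 = 39.92 mg/L.

39.9 mg/L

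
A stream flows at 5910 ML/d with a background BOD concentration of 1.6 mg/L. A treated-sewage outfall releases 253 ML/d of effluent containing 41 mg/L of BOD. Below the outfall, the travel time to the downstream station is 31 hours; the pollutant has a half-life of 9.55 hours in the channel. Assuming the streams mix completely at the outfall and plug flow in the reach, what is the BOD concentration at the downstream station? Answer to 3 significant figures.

0.339 mg/L

Mixed concentration C = ΣQC/ΣQ = (5910·1.600 + 253.0·41.00) / 6163 = 19830/6163 = 3.217 mg/L.
Half-life 9.55 h → k = ln 2 / 9.55 = 0.07258 h⁻¹ = 1.742 d⁻¹.
Decay over the reach: 3.217·exp(−kt) = 3.217·0.1054 = 0.3391 mg/L.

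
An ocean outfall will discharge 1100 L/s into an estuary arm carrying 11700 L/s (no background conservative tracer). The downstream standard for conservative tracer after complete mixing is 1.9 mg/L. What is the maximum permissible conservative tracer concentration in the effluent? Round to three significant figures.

22.1 mg/L

At the limit, (Qr·Cr + Qe·Cₑ)/(Qr + Qe) = 1.9:
Cₑ = (12800·1.9 − 11700·0) / 1100 = 22.11 mg/L.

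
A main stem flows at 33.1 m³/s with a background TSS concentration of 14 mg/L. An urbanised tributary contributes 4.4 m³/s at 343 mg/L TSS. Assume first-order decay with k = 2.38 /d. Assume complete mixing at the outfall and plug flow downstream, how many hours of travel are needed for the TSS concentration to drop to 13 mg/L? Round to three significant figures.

14.1 h

Flow-weighted average: C = (33.10·14.00 + 4.400·343.0) / 37.50 = 1973/37.50 = 52.60 mg/L.
52.60·exp(−k·t) = 13 → t = ln(52.60/13)/k = 50740 s = 14.10 h.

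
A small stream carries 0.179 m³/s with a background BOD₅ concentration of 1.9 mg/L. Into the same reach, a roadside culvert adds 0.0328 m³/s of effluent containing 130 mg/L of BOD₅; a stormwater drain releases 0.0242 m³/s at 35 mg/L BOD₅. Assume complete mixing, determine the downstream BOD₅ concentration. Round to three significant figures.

23.1 mg/L

Conservation of mass: C = (0.1790·1.900 + 0.03280·130.0 + 0.02420·35.00) / 0.2360 = 5.451/0.2360 = 23.10 mg/L.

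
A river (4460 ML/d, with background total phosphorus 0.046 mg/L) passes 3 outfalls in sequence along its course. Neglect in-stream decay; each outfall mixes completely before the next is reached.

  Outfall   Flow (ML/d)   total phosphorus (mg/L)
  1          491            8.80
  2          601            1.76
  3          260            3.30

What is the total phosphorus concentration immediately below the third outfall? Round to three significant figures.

1.11 mg/L

After outfall 1: Q = 4460 + 491.0 = 4951 ML/d; C = (4460·0.04600 + 491.0·8.800)/4951 = 0.9142 mg/L.
After outfall 2: Q = 4951 + 601.0 = 5552 ML/d; C = (4951·0.9142 + 601.0·1.760)/5552 = 1.006 mg/L.
After outfall 3: Q = 5552 + 260.0 = 5812 ML/d; C = (5552·1.006 + 260.0·3.300)/5812 = 1.108 mg/L.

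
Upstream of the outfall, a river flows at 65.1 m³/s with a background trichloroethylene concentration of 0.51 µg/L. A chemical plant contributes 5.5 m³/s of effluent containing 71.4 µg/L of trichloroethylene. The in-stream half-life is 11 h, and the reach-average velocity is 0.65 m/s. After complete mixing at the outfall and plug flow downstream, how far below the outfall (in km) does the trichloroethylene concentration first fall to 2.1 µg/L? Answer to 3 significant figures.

Conservation of mass: C = (65.10·0.5100 + 5.500·71.40) / 70.60 = 425.9/70.60 = 6.033 µg/L.
Half-life 11 h → k = ln 2 / 11 = 0.06301 h⁻¹ = 1.512 d⁻¹.
Set 6.033·exp(−k·t) = 2.1 → t = ln(6.033/2.1)/k = 60290 s = 16.75 h.
Distance = v·t = 0.65·60290 = 39190 m = 39.19 km.

39.2 km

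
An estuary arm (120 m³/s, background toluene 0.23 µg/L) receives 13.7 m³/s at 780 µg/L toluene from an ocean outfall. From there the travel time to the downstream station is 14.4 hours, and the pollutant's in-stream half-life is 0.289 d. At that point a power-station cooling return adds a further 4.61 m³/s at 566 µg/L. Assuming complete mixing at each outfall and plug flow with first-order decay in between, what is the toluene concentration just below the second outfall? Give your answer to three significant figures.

37.2 µg/L

Mass balance: C = (120.0·0.2300 + 13.70·780.0) / 133.7 = 10710/133.7 = 80.13 µg/L; combined flow 133.7 m³/s.
Half-life 0.289 d → k = ln 2 / 0.289 = 2.398 d⁻¹.
Applying C = C₀e^(−kt): 80.13 × 0.2372 = 19.00 µg/L.
Second outfall: C = (133.7·19.00 + 4.610·566.0)/138.3 = 37.24 µg/L.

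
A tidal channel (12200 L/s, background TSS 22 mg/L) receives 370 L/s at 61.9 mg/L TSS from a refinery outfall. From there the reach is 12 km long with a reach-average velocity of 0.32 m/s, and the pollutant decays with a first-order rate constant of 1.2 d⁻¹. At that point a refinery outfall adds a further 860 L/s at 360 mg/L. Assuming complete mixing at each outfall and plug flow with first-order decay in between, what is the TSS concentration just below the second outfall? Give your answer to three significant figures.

Mixed concentration C = ΣQC/ΣQ = (12200·22.00 + 370.0·61.90) / 12570 = 291300/12570 = 23.17 mg/L; combined flow 12570 L/s.
Travel time t = 12·1000 / 0.32 = 37500 s = 10.42 h.
First-order decay: C = 23.17·exp(−k·t) = 23.17·0.5940 = 13.77 mg/L.
Second outfall: C = (12570·13.77 + 860.0·360.0)/13430 = 35.94 mg/L.

35.9 mg/L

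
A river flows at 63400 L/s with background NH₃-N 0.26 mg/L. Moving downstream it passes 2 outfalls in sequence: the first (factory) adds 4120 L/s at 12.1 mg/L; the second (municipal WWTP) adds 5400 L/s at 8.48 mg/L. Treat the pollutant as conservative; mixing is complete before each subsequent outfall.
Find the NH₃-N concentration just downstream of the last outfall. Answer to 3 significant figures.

1.54 mg/L

After outfall 1: Q = 63400 + 4120 = 67520 L/s; C = (63400·0.2600 + 4120·12.10)/67520 = 0.9825 mg/L.
After outfall 2: Q = 67520 + 5400 = 72920 L/s; C = (67520·0.9825 + 5400·8.480)/72920 = 1.538 mg/L.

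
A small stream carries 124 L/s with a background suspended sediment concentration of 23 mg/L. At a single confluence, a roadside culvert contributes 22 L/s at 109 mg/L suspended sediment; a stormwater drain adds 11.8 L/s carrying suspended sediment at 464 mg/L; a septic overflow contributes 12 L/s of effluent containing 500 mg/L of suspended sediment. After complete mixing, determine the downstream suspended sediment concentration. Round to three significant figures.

98.5 mg/L

Mass balance: C = (124.0·23.00 + 22.00·109.0 + 11.80·464.0 + 12.00·500.0) / 169.8 = 16730/169.8 = 98.50 mg/L.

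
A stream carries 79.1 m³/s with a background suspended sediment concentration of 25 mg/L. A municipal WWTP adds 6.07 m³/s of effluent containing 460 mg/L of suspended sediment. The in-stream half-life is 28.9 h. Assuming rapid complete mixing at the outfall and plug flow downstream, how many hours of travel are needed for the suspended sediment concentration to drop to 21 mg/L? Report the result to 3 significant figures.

After mixing, C = (79.10·25.00 + 6.070·460.0) / 85.17 = 4770/85.17 = 56.00 mg/L.
Half-life 28.9 h → k = ln 2 / 28.9 = 0.02398 h⁻¹ = 0.5756 d⁻¹.
56.00·exp(−k·t) = 21 → t = ln(56.00/21)/k = 147200 s = 40.90 h.

40.9 h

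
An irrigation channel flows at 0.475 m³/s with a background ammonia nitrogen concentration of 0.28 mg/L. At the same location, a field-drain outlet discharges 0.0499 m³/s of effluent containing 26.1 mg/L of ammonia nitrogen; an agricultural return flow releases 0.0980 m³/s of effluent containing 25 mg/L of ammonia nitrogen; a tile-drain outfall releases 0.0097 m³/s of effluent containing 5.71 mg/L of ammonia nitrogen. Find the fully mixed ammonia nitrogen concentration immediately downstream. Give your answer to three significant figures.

Flow-weighted average: C = (0.4750·0.2800 + 0.04990·26.10 + 0.09800·25.00 + 0.009700·5.710) / 0.6326 = 3.941/0.6326 = 6.229 mg/L.

6.23 mg/L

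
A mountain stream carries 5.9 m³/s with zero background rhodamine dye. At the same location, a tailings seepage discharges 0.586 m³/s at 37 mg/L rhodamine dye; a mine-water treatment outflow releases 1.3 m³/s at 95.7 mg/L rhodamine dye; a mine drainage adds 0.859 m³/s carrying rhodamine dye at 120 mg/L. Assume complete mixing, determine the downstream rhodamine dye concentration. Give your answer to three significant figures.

28.8 mg/L

Mass balance: C = (5.900·0 + 0.5860·37.00 + 1.300·95.70 + 0.8590·120.0) / 8.645 = 249.2/8.645 = 28.82 mg/L.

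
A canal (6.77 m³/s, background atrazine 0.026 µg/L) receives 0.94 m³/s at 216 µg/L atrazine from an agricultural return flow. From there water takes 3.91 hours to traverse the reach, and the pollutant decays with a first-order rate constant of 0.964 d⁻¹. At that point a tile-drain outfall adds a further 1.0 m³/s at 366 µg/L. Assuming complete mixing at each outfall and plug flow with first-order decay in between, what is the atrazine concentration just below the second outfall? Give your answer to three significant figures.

Mass balance: C = (6.770·0.02600 + 0.9400·216.0) / 7.710 = 203.2/7.710 = 26.36 µg/L; combined flow 7.710 m³/s.
Decay over the reach: 26.36·exp(−kt) = 26.36·0.8547 = 22.53 µg/L.
Second outfall: C = (7.710·22.53 + 1.000·366.0)/8.710 = 61.96 µg/L.

62.0 µg/L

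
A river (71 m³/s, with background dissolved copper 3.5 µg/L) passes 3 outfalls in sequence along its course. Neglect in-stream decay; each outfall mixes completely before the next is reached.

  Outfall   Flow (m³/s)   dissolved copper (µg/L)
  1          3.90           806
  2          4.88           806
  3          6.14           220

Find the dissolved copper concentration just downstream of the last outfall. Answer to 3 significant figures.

Outfall 1: combined Q = 74.90 m³/s; C = (71.00·3.500 + 3.900·806.0)/74.90 = 45.29 µg/L.
Outfall 2: combined Q = 79.78 m³/s; C = (74.90·45.29 + 4.880·806.0)/79.78 = 91.82 µg/L.
Outfall 3: combined Q = 85.92 m³/s; C = (79.78·91.82 + 6.140·220.0)/85.92 = 101.0 µg/L.

101 µg/L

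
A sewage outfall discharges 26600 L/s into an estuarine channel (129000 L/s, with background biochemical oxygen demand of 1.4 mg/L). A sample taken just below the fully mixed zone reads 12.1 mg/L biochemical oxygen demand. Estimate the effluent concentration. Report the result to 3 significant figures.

Mass balance: 129000·1.400 + 26600·Cₑ = 155600·12.10
→ Cₑ = (155600·12.10 − 129000·1.400) / 26600 = 63.99 mg/L.

64.0 mg/L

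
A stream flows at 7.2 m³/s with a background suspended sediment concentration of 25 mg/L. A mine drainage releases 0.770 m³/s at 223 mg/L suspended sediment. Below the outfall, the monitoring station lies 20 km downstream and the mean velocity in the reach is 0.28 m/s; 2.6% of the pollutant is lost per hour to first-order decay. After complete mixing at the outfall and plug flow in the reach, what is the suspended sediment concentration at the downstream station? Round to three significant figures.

26.2 mg/L

Flow-weighted average: C = (7.200·25.00 + 0.7700·223.0) / 7.970 = 351.7/7.970 = 44.13 mg/L.
Travel time t = 20·1000 / 0.28 = 71430 s = 19.84 h.
2.6%/h lost → k = −ln(1 − 0.026) = 0.02634 h⁻¹.
Applying C = C₀e^(−kt): 44.13 × 0.5929 = 26.17 mg/L.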